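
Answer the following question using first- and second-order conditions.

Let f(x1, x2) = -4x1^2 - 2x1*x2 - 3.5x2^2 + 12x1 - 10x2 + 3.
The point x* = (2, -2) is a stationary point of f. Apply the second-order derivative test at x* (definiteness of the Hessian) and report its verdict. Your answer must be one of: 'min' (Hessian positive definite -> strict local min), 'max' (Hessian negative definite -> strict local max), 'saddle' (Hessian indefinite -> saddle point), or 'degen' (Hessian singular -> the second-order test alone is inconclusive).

Compute the Hessian H = grad^2 f:
  H = [[-8, -2], [-2, -7]]
Verify stationarity: grad f(x*) = H x* + g = (0, 0).
Eigenvalues of H: -9.5616, -5.4384.
Both eigenvalues < 0, so H is negative definite -> x* is a strict local max.

max


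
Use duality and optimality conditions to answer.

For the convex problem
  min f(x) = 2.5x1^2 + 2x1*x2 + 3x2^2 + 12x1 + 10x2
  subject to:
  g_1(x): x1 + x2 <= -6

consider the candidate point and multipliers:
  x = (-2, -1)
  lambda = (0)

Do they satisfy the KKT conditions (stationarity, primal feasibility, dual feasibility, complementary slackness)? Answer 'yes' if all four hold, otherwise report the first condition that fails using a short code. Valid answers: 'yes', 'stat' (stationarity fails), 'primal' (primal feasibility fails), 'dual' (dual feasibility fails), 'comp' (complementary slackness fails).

Gradient of f: grad f(x) = Q x + c = (0, 0)
Constraint values g_i(x) = a_i^T x - b_i:
  g_1((-2, -1)) = 3
Stationarity residual: grad f(x) + sum_i lambda_i a_i = (0, 0)
  -> stationarity OK
Primal feasibility (all g_i <= 0): FAILS
Dual feasibility (all lambda_i >= 0): OK
Complementary slackness (lambda_i * g_i(x) = 0 for all i): OK

Verdict: the first failing condition is primal_feasibility -> primal.

primal


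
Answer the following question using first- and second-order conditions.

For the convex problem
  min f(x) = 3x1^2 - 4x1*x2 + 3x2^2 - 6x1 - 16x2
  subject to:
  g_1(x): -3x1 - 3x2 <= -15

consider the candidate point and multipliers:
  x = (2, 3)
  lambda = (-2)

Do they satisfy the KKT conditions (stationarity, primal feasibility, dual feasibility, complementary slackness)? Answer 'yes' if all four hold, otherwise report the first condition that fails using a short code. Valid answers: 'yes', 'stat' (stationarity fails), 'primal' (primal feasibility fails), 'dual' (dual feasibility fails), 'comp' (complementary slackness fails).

Gradient of f: grad f(x) = Q x + c = (-6, -6)
Constraint values g_i(x) = a_i^T x - b_i:
  g_1((2, 3)) = 0
Stationarity residual: grad f(x) + sum_i lambda_i a_i = (0, 0)
  -> stationarity OK
Primal feasibility (all g_i <= 0): OK
Dual feasibility (all lambda_i >= 0): FAILS
Complementary slackness (lambda_i * g_i(x) = 0 for all i): OK

Verdict: the first failing condition is dual_feasibility -> dual.

dual


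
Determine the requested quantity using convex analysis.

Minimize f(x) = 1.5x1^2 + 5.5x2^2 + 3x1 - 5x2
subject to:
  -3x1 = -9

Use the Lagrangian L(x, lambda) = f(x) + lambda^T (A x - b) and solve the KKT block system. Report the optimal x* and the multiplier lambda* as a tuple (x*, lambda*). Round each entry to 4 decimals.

Form the Lagrangian:
  L(x, lambda) = (1/2) x^T Q x + c^T x + lambda^T (A x - b)
Stationarity (grad_x L = 0): Q x + c + A^T lambda = 0.
Primal feasibility: A x = b.

This gives the KKT block system:
  [ Q   A^T ] [ x     ]   [-c ]
  [ A    0  ] [ lambda ] = [ b ]

Solving the linear system:
  x*      = (3, 0.4545)
  lambda* = (4)
  f(x*)   = 21.3636

x* = (3, 0.4545), lambda* = (4)


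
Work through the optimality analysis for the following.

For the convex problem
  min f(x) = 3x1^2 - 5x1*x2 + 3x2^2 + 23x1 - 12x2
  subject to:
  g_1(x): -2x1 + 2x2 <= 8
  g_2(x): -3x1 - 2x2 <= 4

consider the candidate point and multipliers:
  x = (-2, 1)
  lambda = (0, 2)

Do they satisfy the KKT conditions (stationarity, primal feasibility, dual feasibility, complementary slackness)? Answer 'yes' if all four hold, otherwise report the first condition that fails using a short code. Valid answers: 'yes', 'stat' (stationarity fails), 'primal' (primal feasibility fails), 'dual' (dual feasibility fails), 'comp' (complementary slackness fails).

Gradient of f: grad f(x) = Q x + c = (6, 4)
Constraint values g_i(x) = a_i^T x - b_i:
  g_1((-2, 1)) = -2
  g_2((-2, 1)) = 0
Stationarity residual: grad f(x) + sum_i lambda_i a_i = (0, 0)
  -> stationarity OK
Primal feasibility (all g_i <= 0): OK
Dual feasibility (all lambda_i >= 0): OK
Complementary slackness (lambda_i * g_i(x) = 0 for all i): OK

Verdict: yes, KKT holds.

yes


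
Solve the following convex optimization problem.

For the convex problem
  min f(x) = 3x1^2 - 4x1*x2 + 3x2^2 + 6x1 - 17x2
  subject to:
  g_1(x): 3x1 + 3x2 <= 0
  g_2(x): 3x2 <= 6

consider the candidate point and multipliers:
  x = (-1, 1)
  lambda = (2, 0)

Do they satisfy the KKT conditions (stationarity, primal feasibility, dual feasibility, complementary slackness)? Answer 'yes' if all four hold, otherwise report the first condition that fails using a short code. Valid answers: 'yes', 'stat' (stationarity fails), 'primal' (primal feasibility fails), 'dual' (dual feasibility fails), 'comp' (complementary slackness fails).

Gradient of f: grad f(x) = Q x + c = (-4, -7)
Constraint values g_i(x) = a_i^T x - b_i:
  g_1((-1, 1)) = 0
  g_2((-1, 1)) = -3
Stationarity residual: grad f(x) + sum_i lambda_i a_i = (2, -1)
  -> stationarity FAILS
Primal feasibility (all g_i <= 0): OK
Dual feasibility (all lambda_i >= 0): OK
Complementary slackness (lambda_i * g_i(x) = 0 for all i): OK

Verdict: the first failing condition is stationarity -> stat.

stat


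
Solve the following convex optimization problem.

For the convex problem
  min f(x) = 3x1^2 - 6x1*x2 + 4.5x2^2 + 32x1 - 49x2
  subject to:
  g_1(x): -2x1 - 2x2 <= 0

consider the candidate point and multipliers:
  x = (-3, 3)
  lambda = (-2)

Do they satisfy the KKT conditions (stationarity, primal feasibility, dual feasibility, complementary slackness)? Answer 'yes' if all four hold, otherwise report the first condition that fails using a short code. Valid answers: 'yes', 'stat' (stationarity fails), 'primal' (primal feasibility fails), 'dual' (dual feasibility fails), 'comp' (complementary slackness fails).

Gradient of f: grad f(x) = Q x + c = (-4, -4)
Constraint values g_i(x) = a_i^T x - b_i:
  g_1((-3, 3)) = 0
Stationarity residual: grad f(x) + sum_i lambda_i a_i = (0, 0)
  -> stationarity OK
Primal feasibility (all g_i <= 0): OK
Dual feasibility (all lambda_i >= 0): FAILS
Complementary slackness (lambda_i * g_i(x) = 0 for all i): OK

Verdict: the first failing condition is dual_feasibility -> dual.

dual


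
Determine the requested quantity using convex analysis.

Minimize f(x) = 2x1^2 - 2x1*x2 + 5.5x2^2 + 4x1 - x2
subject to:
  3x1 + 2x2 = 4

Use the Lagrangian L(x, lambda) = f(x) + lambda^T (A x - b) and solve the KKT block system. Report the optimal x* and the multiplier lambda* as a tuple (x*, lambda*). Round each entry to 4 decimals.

Form the Lagrangian:
  L(x, lambda) = (1/2) x^T Q x + c^T x + lambda^T (A x - b)
Stationarity (grad_x L = 0): Q x + c + A^T lambda = 0.
Primal feasibility: A x = b.

This gives the KKT block system:
  [ Q   A^T ] [ x     ]   [-c ]
  [ A    0  ] [ lambda ] = [ b ]

Solving the linear system:
  x*      = (0.9065, 0.6403)
  lambda* = (-2.1151)
  f(x*)   = 5.723

x* = (0.9065, 0.6403), lambda* = (-2.1151)


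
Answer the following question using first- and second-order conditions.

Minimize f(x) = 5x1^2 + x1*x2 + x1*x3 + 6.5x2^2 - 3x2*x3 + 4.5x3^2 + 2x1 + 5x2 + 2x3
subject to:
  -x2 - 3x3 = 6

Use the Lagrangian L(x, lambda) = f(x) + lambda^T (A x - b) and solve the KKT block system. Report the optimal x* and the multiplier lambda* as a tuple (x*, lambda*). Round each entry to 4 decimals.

Form the Lagrangian:
  L(x, lambda) = (1/2) x^T Q x + c^T x + lambda^T (A x - b)
Stationarity (grad_x L = 0): Q x + c + A^T lambda = 0.
Primal feasibility: A x = b.

This gives the KKT block system:
  [ Q   A^T ] [ x     ]   [-c ]
  [ A    0  ] [ lambda ] = [ b ]

Solving the linear system:
  x*      = (0.0682, -1.0237, -1.6588)
  lambda* = (-3.2632)
  f(x*)   = 5.64

x* = (0.0682, -1.0237, -1.6588), lambda* = (-3.2632)


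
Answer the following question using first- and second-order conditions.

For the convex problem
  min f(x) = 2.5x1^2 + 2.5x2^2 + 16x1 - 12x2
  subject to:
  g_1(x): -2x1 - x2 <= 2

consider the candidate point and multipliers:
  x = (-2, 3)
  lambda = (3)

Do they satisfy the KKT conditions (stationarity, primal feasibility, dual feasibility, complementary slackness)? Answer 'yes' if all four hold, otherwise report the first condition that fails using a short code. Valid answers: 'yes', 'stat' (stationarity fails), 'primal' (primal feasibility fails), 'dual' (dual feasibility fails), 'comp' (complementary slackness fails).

Gradient of f: grad f(x) = Q x + c = (6, 3)
Constraint values g_i(x) = a_i^T x - b_i:
  g_1((-2, 3)) = -1
Stationarity residual: grad f(x) + sum_i lambda_i a_i = (0, 0)
  -> stationarity OK
Primal feasibility (all g_i <= 0): OK
Dual feasibility (all lambda_i >= 0): OK
Complementary slackness (lambda_i * g_i(x) = 0 for all i): FAILS

Verdict: the first failing condition is complementary_slackness -> comp.

comp


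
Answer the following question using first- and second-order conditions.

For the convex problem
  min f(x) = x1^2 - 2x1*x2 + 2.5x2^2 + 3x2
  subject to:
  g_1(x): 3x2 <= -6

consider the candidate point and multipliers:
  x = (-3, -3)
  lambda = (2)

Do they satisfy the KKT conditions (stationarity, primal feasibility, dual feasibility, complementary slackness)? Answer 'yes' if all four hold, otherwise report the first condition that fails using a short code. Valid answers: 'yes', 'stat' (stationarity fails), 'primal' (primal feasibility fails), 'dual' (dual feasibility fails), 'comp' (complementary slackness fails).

Gradient of f: grad f(x) = Q x + c = (0, -6)
Constraint values g_i(x) = a_i^T x - b_i:
  g_1((-3, -3)) = -3
Stationarity residual: grad f(x) + sum_i lambda_i a_i = (0, 0)
  -> stationarity OK
Primal feasibility (all g_i <= 0): OK
Dual feasibility (all lambda_i >= 0): OK
Complementary slackness (lambda_i * g_i(x) = 0 for all i): FAILS

Verdict: the first failing condition is complementary_slackness -> comp.

comp


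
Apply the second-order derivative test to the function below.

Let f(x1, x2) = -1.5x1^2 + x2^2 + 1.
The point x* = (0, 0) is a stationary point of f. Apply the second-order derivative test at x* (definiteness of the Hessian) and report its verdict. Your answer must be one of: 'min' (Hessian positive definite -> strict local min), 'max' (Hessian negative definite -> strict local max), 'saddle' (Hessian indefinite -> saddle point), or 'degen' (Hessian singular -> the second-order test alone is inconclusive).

Compute the Hessian H = grad^2 f:
  H = [[-3, 0], [0, 2]]
Verify stationarity: grad f(x*) = H x* + g = (0, 0).
Eigenvalues of H: -3, 2.
Eigenvalues have mixed signs, so H is indefinite -> x* is a saddle point.

saddle


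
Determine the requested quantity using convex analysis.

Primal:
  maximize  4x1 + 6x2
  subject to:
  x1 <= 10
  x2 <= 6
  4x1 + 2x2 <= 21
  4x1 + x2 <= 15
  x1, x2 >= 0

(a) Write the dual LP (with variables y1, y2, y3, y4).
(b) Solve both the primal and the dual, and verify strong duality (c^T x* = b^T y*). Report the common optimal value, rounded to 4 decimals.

The standard primal-dual pair for 'max c^T x s.t. A x <= b, x >= 0' is:
  Dual:  min b^T y  s.t.  A^T y >= c,  y >= 0.

So the dual LP is:
  minimize  10y1 + 6y2 + 21y3 + 15y4
  subject to:
    y1 + 4y3 + 4y4 >= 4
    y2 + 2y3 + y4 >= 6
    y1, y2, y3, y4 >= 0

Solving the primal: x* = (2.25, 6).
  primal value c^T x* = 45.
Solving the dual: y* = (0, 5, 0, 1).
  dual value b^T y* = 45.
Strong duality: c^T x* = b^T y*. Confirmed.

45


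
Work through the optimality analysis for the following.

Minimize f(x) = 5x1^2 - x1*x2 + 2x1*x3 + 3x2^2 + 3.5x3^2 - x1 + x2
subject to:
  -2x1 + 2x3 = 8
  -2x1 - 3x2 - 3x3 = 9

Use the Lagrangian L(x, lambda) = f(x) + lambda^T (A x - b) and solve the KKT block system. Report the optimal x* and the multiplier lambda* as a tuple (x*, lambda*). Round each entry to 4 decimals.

Form the Lagrangian:
  L(x, lambda) = (1/2) x^T Q x + c^T x + lambda^T (A x - b)
Stationarity (grad_x L = 0): Q x + c + A^T lambda = 0.
Primal feasibility: A x = b.

This gives the KKT block system:
  [ Q   A^T ] [ x     ]   [-c ]
  [ A    0  ] [ lambda ] = [ b ]

Solving the linear system:
  x*      = (-2.6911, -2.5149, 1.3089)
  lambda* = (-7.5894, -3.7995)
  f(x*)   = 47.5434

x* = (-2.6911, -2.5149, 1.3089), lambda* = (-7.5894, -3.7995)


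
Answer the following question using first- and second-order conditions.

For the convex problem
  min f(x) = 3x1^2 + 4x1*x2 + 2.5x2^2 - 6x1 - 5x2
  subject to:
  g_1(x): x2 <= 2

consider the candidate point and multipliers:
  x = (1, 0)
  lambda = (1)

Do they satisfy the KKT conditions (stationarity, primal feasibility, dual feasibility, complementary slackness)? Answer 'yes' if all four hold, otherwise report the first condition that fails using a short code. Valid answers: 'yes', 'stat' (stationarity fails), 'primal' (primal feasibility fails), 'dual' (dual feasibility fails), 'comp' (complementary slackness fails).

Gradient of f: grad f(x) = Q x + c = (0, -1)
Constraint values g_i(x) = a_i^T x - b_i:
  g_1((1, 0)) = -2
Stationarity residual: grad f(x) + sum_i lambda_i a_i = (0, 0)
  -> stationarity OK
Primal feasibility (all g_i <= 0): OK
Dual feasibility (all lambda_i >= 0): OK
Complementary slackness (lambda_i * g_i(x) = 0 for all i): FAILS

Verdict: the first failing condition is complementary_slackness -> comp.

comp


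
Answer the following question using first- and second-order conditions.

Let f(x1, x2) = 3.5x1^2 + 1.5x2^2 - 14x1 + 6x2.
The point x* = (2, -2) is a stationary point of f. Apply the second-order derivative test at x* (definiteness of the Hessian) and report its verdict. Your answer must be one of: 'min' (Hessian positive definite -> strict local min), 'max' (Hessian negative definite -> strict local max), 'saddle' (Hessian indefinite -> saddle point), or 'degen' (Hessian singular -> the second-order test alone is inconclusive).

Compute the Hessian H = grad^2 f:
  H = [[7, 0], [0, 3]]
Verify stationarity: grad f(x*) = H x* + g = (0, 0).
Eigenvalues of H: 3, 7.
Both eigenvalues > 0, so H is positive definite -> x* is a strict local min.

min


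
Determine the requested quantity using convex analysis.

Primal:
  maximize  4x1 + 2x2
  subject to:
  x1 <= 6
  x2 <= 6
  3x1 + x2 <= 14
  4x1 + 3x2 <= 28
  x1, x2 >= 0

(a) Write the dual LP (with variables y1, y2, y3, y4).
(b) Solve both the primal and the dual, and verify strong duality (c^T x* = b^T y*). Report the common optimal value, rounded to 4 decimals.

The standard primal-dual pair for 'max c^T x s.t. A x <= b, x >= 0' is:
  Dual:  min b^T y  s.t.  A^T y >= c,  y >= 0.

So the dual LP is:
  minimize  6y1 + 6y2 + 14y3 + 28y4
  subject to:
    y1 + 3y3 + 4y4 >= 4
    y2 + y3 + 3y4 >= 2
    y1, y2, y3, y4 >= 0

Solving the primal: x* = (2.8, 5.6).
  primal value c^T x* = 22.4.
Solving the dual: y* = (0, 0, 0.8, 0.4).
  dual value b^T y* = 22.4.
Strong duality: c^T x* = b^T y*. Confirmed.

22.4


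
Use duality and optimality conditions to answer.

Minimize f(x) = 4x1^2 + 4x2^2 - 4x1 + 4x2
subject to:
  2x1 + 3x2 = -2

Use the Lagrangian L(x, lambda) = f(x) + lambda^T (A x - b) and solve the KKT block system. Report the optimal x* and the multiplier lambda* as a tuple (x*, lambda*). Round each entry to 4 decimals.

Form the Lagrangian:
  L(x, lambda) = (1/2) x^T Q x + c^T x + lambda^T (A x - b)
Stationarity (grad_x L = 0): Q x + c + A^T lambda = 0.
Primal feasibility: A x = b.

This gives the KKT block system:
  [ Q   A^T ] [ x     ]   [-c ]
  [ A    0  ] [ lambda ] = [ b ]

Solving the linear system:
  x*      = (0.2692, -0.8462)
  lambda* = (0.9231)
  f(x*)   = -1.3077

x* = (0.2692, -0.8462), lambda* = (0.9231)


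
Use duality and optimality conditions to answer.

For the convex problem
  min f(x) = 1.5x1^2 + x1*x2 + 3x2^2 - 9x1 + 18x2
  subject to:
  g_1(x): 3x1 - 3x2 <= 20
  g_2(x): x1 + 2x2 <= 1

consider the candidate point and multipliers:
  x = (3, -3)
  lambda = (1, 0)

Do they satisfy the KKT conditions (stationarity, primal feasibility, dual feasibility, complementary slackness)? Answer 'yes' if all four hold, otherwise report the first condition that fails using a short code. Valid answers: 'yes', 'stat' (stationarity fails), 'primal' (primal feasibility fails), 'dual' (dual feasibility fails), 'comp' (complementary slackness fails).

Gradient of f: grad f(x) = Q x + c = (-3, 3)
Constraint values g_i(x) = a_i^T x - b_i:
  g_1((3, -3)) = -2
  g_2((3, -3)) = -4
Stationarity residual: grad f(x) + sum_i lambda_i a_i = (0, 0)
  -> stationarity OK
Primal feasibility (all g_i <= 0): OK
Dual feasibility (all lambda_i >= 0): OK
Complementary slackness (lambda_i * g_i(x) = 0 for all i): FAILS

Verdict: the first failing condition is complementary_slackness -> comp.

comp


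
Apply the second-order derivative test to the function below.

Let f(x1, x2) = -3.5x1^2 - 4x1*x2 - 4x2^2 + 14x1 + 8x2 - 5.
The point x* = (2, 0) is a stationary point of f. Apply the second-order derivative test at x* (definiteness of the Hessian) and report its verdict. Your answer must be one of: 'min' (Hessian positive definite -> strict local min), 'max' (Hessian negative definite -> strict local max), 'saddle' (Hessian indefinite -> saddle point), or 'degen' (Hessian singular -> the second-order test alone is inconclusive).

Compute the Hessian H = grad^2 f:
  H = [[-7, -4], [-4, -8]]
Verify stationarity: grad f(x*) = H x* + g = (0, 0).
Eigenvalues of H: -11.5311, -3.4689.
Both eigenvalues < 0, so H is negative definite -> x* is a strict local max.

max


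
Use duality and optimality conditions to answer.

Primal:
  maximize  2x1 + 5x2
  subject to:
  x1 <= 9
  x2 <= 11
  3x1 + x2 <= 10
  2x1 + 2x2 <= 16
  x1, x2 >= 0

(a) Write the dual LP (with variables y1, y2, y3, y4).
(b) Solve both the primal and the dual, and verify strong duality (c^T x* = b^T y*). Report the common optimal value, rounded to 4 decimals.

The standard primal-dual pair for 'max c^T x s.t. A x <= b, x >= 0' is:
  Dual:  min b^T y  s.t.  A^T y >= c,  y >= 0.

So the dual LP is:
  minimize  9y1 + 11y2 + 10y3 + 16y4
  subject to:
    y1 + 3y3 + 2y4 >= 2
    y2 + y3 + 2y4 >= 5
    y1, y2, y3, y4 >= 0

Solving the primal: x* = (0, 8).
  primal value c^T x* = 40.
Solving the dual: y* = (0, 0, 0, 2.5).
  dual value b^T y* = 40.
Strong duality: c^T x* = b^T y*. Confirmed.

40


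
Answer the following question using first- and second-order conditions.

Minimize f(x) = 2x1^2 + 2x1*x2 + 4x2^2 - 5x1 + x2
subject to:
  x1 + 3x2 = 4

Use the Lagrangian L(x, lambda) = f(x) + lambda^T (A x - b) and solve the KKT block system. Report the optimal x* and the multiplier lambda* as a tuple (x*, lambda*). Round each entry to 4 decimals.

Form the Lagrangian:
  L(x, lambda) = (1/2) x^T Q x + c^T x + lambda^T (A x - b)
Stationarity (grad_x L = 0): Q x + c + A^T lambda = 0.
Primal feasibility: A x = b.

This gives the KKT block system:
  [ Q   A^T ] [ x     ]   [-c ]
  [ A    0  ] [ lambda ] = [ b ]

Solving the linear system:
  x*      = (1.75, 0.75)
  lambda* = (-3.5)
  f(x*)   = 3

x* = (1.75, 0.75), lambda* = (-3.5)


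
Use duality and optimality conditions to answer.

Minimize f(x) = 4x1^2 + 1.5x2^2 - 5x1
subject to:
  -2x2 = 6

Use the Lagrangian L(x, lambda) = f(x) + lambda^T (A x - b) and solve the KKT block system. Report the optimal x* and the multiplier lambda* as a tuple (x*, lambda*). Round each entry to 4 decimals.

Form the Lagrangian:
  L(x, lambda) = (1/2) x^T Q x + c^T x + lambda^T (A x - b)
Stationarity (grad_x L = 0): Q x + c + A^T lambda = 0.
Primal feasibility: A x = b.

This gives the KKT block system:
  [ Q   A^T ] [ x     ]   [-c ]
  [ A    0  ] [ lambda ] = [ b ]

Solving the linear system:
  x*      = (0.625, -3)
  lambda* = (-4.5)
  f(x*)   = 11.9375

x* = (0.625, -3), lambda* = (-4.5)


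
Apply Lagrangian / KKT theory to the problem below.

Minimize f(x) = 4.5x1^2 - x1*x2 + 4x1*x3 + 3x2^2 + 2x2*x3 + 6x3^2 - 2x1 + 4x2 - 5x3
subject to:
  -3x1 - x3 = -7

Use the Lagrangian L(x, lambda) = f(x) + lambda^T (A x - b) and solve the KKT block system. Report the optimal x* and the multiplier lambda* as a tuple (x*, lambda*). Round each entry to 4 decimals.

Form the Lagrangian:
  L(x, lambda) = (1/2) x^T Q x + c^T x + lambda^T (A x - b)
Stationarity (grad_x L = 0): Q x + c + A^T lambda = 0.
Primal feasibility: A x = b.

This gives the KKT block system:
  [ Q   A^T ] [ x     ]   [-c ]
  [ A    0  ] [ lambda ] = [ b ]

Solving the linear system:
  x*      = (2.2397, -0.387, 0.2809)
  lambda* = (6.556)
  f(x*)   = 19.2299

x* = (2.2397, -0.387, 0.2809), lambda* = (6.556)


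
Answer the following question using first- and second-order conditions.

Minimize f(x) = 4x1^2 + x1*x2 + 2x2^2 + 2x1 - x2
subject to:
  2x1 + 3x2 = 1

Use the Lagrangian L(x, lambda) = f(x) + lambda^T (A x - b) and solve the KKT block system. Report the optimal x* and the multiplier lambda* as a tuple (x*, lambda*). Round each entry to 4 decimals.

Form the Lagrangian:
  L(x, lambda) = (1/2) x^T Q x + c^T x + lambda^T (A x - b)
Stationarity (grad_x L = 0): Q x + c + A^T lambda = 0.
Primal feasibility: A x = b.

This gives the KKT block system:
  [ Q   A^T ] [ x     ]   [-c ]
  [ A    0  ] [ lambda ] = [ b ]

Solving the linear system:
  x*      = (-0.25, 0.5)
  lambda* = (-0.25)
  f(x*)   = -0.375

x* = (-0.25, 0.5), lambda* = (-0.25)


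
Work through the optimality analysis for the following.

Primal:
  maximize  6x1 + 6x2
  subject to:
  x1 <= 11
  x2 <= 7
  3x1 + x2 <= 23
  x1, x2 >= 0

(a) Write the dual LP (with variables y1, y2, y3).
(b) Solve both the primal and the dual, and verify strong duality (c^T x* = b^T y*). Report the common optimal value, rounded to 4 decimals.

The standard primal-dual pair for 'max c^T x s.t. A x <= b, x >= 0' is:
  Dual:  min b^T y  s.t.  A^T y >= c,  y >= 0.

So the dual LP is:
  minimize  11y1 + 7y2 + 23y3
  subject to:
    y1 + 3y3 >= 6
    y2 + y3 >= 6
    y1, y2, y3 >= 0

Solving the primal: x* = (5.3333, 7).
  primal value c^T x* = 74.
Solving the dual: y* = (0, 4, 2).
  dual value b^T y* = 74.
Strong duality: c^T x* = b^T y*. Confirmed.

74


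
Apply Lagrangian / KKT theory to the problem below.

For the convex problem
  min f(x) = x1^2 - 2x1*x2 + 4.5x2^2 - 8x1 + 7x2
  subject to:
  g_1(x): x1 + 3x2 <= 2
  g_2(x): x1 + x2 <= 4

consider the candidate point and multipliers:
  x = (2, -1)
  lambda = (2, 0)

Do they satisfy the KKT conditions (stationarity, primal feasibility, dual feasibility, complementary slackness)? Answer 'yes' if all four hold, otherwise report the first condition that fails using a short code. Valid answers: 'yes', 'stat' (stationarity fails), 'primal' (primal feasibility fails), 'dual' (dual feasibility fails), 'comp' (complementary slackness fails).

Gradient of f: grad f(x) = Q x + c = (-2, -6)
Constraint values g_i(x) = a_i^T x - b_i:
  g_1((2, -1)) = -3
  g_2((2, -1)) = -3
Stationarity residual: grad f(x) + sum_i lambda_i a_i = (0, 0)
  -> stationarity OK
Primal feasibility (all g_i <= 0): OK
Dual feasibility (all lambda_i >= 0): OK
Complementary slackness (lambda_i * g_i(x) = 0 for all i): FAILS

Verdict: the first failing condition is complementary_slackness -> comp.

comp


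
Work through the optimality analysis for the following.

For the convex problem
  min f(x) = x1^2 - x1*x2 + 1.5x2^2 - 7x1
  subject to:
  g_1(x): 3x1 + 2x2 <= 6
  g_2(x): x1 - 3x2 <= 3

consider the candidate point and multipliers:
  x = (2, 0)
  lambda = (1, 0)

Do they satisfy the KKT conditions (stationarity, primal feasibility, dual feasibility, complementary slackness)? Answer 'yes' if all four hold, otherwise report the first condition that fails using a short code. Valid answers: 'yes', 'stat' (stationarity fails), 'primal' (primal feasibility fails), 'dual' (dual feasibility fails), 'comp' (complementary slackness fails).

Gradient of f: grad f(x) = Q x + c = (-3, -2)
Constraint values g_i(x) = a_i^T x - b_i:
  g_1((2, 0)) = 0
  g_2((2, 0)) = -1
Stationarity residual: grad f(x) + sum_i lambda_i a_i = (0, 0)
  -> stationarity OK
Primal feasibility (all g_i <= 0): OK
Dual feasibility (all lambda_i >= 0): OK
Complementary slackness (lambda_i * g_i(x) = 0 for all i): OK

Verdict: yes, KKT holds.

yes


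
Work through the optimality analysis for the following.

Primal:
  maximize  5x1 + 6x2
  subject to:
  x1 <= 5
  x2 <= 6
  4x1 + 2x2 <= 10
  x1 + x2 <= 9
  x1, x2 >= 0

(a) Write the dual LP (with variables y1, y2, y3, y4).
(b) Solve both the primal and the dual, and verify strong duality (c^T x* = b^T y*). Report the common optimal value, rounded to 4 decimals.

The standard primal-dual pair for 'max c^T x s.t. A x <= b, x >= 0' is:
  Dual:  min b^T y  s.t.  A^T y >= c,  y >= 0.

So the dual LP is:
  minimize  5y1 + 6y2 + 10y3 + 9y4
  subject to:
    y1 + 4y3 + y4 >= 5
    y2 + 2y3 + y4 >= 6
    y1, y2, y3, y4 >= 0

Solving the primal: x* = (0, 5).
  primal value c^T x* = 30.
Solving the dual: y* = (0, 0, 3, 0).
  dual value b^T y* = 30.
Strong duality: c^T x* = b^T y*. Confirmed.

30


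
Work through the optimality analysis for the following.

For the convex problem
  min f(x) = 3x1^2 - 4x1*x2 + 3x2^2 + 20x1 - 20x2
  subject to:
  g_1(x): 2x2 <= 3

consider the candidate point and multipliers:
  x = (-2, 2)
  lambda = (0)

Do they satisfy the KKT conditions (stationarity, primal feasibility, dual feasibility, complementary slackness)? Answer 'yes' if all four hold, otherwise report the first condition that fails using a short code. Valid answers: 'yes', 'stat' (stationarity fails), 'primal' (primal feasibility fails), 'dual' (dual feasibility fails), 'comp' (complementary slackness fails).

Gradient of f: grad f(x) = Q x + c = (0, 0)
Constraint values g_i(x) = a_i^T x - b_i:
  g_1((-2, 2)) = 1
Stationarity residual: grad f(x) + sum_i lambda_i a_i = (0, 0)
  -> stationarity OK
Primal feasibility (all g_i <= 0): FAILS
Dual feasibility (all lambda_i >= 0): OK
Complementary slackness (lambda_i * g_i(x) = 0 for all i): OK

Verdict: the first failing condition is primal_feasibility -> primal.

primal


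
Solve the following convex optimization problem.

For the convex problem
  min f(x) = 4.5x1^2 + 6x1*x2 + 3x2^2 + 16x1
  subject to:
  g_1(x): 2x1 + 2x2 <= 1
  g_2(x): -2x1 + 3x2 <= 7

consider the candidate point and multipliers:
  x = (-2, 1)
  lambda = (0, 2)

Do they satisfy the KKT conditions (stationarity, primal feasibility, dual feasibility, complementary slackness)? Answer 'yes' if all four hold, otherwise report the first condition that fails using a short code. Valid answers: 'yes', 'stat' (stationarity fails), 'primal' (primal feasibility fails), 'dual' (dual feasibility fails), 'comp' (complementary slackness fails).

Gradient of f: grad f(x) = Q x + c = (4, -6)
Constraint values g_i(x) = a_i^T x - b_i:
  g_1((-2, 1)) = -3
  g_2((-2, 1)) = 0
Stationarity residual: grad f(x) + sum_i lambda_i a_i = (0, 0)
  -> stationarity OK
Primal feasibility (all g_i <= 0): OK
Dual feasibility (all lambda_i >= 0): OK
Complementary slackness (lambda_i * g_i(x) = 0 for all i): OK

Verdict: yes, KKT holds.

yes


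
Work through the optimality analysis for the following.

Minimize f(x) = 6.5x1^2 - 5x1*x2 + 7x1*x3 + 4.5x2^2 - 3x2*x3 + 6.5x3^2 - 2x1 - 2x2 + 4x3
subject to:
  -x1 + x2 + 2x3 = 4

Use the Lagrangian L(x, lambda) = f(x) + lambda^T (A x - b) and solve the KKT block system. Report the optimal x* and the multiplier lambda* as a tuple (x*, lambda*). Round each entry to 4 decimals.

Form the Lagrangian:
  L(x, lambda) = (1/2) x^T Q x + c^T x + lambda^T (A x - b)
Stationarity (grad_x L = 0): Q x + c + A^T lambda = 0.
Primal feasibility: A x = b.

This gives the KKT block system:
  [ Q   A^T ] [ x     ]   [-c ]
  [ A    0  ] [ lambda ] = [ b ]

Solving the linear system:
  x*      = (-0.5978, 0.9888, 1.2067)
  lambda* = (-6.2682)
  f(x*)   = 14.5587

x* = (-0.5978, 0.9888, 1.2067), lambda* = (-6.2682)


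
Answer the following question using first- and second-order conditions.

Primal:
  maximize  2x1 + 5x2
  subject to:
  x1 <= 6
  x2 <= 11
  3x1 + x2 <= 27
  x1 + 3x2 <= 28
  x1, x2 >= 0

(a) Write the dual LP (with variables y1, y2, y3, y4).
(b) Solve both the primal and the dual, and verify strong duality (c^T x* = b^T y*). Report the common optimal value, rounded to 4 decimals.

The standard primal-dual pair for 'max c^T x s.t. A x <= b, x >= 0' is:
  Dual:  min b^T y  s.t.  A^T y >= c,  y >= 0.

So the dual LP is:
  minimize  6y1 + 11y2 + 27y3 + 28y4
  subject to:
    y1 + 3y3 + y4 >= 2
    y2 + y3 + 3y4 >= 5
    y1, y2, y3, y4 >= 0

Solving the primal: x* = (6, 7.3333).
  primal value c^T x* = 48.6667.
Solving the dual: y* = (0.3333, 0, 0, 1.6667).
  dual value b^T y* = 48.6667.
Strong duality: c^T x* = b^T y*. Confirmed.

48.6667


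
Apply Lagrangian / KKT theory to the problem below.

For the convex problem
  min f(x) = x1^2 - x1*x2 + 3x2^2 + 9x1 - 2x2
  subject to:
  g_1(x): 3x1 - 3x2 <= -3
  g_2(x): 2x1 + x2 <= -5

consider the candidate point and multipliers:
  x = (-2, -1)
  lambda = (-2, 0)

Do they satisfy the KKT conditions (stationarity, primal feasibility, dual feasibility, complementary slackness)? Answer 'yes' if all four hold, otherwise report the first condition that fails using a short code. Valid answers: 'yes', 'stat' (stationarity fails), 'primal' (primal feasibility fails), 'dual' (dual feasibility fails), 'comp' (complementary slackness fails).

Gradient of f: grad f(x) = Q x + c = (6, -6)
Constraint values g_i(x) = a_i^T x - b_i:
  g_1((-2, -1)) = 0
  g_2((-2, -1)) = 0
Stationarity residual: grad f(x) + sum_i lambda_i a_i = (0, 0)
  -> stationarity OK
Primal feasibility (all g_i <= 0): OK
Dual feasibility (all lambda_i >= 0): FAILS
Complementary slackness (lambda_i * g_i(x) = 0 for all i): OK

Verdict: the first failing condition is dual_feasibility -> dual.

dual


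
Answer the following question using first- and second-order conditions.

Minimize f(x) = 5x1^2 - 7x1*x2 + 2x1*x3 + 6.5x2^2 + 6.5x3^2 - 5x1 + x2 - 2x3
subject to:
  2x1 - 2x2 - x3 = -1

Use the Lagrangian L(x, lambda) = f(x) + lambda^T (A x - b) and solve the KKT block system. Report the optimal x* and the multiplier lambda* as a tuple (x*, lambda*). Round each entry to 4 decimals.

Form the Lagrangian:
  L(x, lambda) = (1/2) x^T Q x + c^T x + lambda^T (A x - b)
Stationarity (grad_x L = 0): Q x + c + A^T lambda = 0.
Primal feasibility: A x = b.

This gives the KKT block system:
  [ Q   A^T ] [ x     ]   [-c ]
  [ A    0  ] [ lambda ] = [ b ]

Solving the linear system:
  x*      = (0.1515, 0.4699, 0.3632)
  lambda* = (3.0241)
  f(x*)   = 1.0052

x* = (0.1515, 0.4699, 0.3632), lambda* = (3.0241)


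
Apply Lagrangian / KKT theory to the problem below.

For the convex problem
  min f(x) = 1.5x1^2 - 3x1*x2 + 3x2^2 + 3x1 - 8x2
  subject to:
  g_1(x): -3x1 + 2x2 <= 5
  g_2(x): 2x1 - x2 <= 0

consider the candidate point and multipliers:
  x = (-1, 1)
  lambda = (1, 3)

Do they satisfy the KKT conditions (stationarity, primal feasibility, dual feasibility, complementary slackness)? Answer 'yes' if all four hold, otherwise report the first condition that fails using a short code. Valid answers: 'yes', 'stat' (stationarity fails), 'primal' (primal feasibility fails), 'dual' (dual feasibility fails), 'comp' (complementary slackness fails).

Gradient of f: grad f(x) = Q x + c = (-3, 1)
Constraint values g_i(x) = a_i^T x - b_i:
  g_1((-1, 1)) = 0
  g_2((-1, 1)) = -3
Stationarity residual: grad f(x) + sum_i lambda_i a_i = (0, 0)
  -> stationarity OK
Primal feasibility (all g_i <= 0): OK
Dual feasibility (all lambda_i >= 0): OK
Complementary slackness (lambda_i * g_i(x) = 0 for all i): FAILS

Verdict: the first failing condition is complementary_slackness -> comp.

comp


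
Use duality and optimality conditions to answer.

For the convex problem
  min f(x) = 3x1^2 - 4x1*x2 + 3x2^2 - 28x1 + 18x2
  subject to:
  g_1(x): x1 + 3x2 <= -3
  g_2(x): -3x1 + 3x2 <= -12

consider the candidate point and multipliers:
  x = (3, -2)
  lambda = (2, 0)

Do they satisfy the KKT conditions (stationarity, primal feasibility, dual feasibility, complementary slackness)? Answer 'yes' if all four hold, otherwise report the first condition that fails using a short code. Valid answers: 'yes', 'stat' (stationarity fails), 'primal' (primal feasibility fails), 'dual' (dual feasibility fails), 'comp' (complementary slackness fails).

Gradient of f: grad f(x) = Q x + c = (-2, -6)
Constraint values g_i(x) = a_i^T x - b_i:
  g_1((3, -2)) = 0
  g_2((3, -2)) = -3
Stationarity residual: grad f(x) + sum_i lambda_i a_i = (0, 0)
  -> stationarity OK
Primal feasibility (all g_i <= 0): OK
Dual feasibility (all lambda_i >= 0): OK
Complementary slackness (lambda_i * g_i(x) = 0 for all i): OK

Verdict: yes, KKT holds.

yes


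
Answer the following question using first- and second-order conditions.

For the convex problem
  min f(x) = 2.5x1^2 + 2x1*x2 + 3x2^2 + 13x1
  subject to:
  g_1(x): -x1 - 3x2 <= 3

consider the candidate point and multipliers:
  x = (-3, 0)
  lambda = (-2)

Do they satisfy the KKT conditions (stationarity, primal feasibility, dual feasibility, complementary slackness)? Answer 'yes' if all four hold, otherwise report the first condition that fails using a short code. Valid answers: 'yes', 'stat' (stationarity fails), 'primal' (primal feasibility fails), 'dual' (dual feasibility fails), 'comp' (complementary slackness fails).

Gradient of f: grad f(x) = Q x + c = (-2, -6)
Constraint values g_i(x) = a_i^T x - b_i:
  g_1((-3, 0)) = 0
Stationarity residual: grad f(x) + sum_i lambda_i a_i = (0, 0)
  -> stationarity OK
Primal feasibility (all g_i <= 0): OK
Dual feasibility (all lambda_i >= 0): FAILS
Complementary slackness (lambda_i * g_i(x) = 0 for all i): OK

Verdict: the first failing condition is dual_feasibility -> dual.

dual


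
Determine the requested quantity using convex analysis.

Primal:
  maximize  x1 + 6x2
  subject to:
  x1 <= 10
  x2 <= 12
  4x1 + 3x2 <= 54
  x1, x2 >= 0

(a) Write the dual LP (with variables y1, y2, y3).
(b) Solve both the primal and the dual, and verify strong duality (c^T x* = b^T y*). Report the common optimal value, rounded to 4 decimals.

The standard primal-dual pair for 'max c^T x s.t. A x <= b, x >= 0' is:
  Dual:  min b^T y  s.t.  A^T y >= c,  y >= 0.

So the dual LP is:
  minimize  10y1 + 12y2 + 54y3
  subject to:
    y1 + 4y3 >= 1
    y2 + 3y3 >= 6
    y1, y2, y3 >= 0

Solving the primal: x* = (4.5, 12).
  primal value c^T x* = 76.5.
Solving the dual: y* = (0, 5.25, 0.25).
  dual value b^T y* = 76.5.
Strong duality: c^T x* = b^T y*. Confirmed.

76.5


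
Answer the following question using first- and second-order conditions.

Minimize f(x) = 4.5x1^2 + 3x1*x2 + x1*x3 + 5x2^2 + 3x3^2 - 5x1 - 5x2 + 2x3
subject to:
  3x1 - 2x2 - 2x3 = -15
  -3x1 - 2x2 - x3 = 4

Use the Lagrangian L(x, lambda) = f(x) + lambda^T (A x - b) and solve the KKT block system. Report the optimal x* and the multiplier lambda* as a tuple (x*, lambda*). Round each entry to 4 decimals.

Form the Lagrangian:
  L(x, lambda) = (1/2) x^T Q x + c^T x + lambda^T (A x - b)
Stationarity (grad_x L = 0): Q x + c + A^T lambda = 0.
Primal feasibility: A x = b.

This gives the KKT block system:
  [ Q   A^T ] [ x     ]   [-c ]
  [ A    0  ] [ lambda ] = [ b ]

Solving the linear system:
  x*      = (-2.9467, 1.76, 1.32)
  lambda* = (5.0933, -3.2133)
  f(x*)   = 48.9133

x* = (-2.9467, 1.76, 1.32), lambda* = (5.0933, -3.2133)


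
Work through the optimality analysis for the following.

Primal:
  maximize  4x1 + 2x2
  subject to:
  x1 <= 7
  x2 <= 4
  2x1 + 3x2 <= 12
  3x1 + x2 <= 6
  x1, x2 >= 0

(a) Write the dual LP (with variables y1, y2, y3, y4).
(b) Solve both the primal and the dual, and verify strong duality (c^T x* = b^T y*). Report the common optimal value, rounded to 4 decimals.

The standard primal-dual pair for 'max c^T x s.t. A x <= b, x >= 0' is:
  Dual:  min b^T y  s.t.  A^T y >= c,  y >= 0.

So the dual LP is:
  minimize  7y1 + 4y2 + 12y3 + 6y4
  subject to:
    y1 + 2y3 + 3y4 >= 4
    y2 + 3y3 + y4 >= 2
    y1, y2, y3, y4 >= 0

Solving the primal: x* = (0.8571, 3.4286).
  primal value c^T x* = 10.2857.
Solving the dual: y* = (0, 0, 0.2857, 1.1429).
  dual value b^T y* = 10.2857.
Strong duality: c^T x* = b^T y*. Confirmed.

10.2857


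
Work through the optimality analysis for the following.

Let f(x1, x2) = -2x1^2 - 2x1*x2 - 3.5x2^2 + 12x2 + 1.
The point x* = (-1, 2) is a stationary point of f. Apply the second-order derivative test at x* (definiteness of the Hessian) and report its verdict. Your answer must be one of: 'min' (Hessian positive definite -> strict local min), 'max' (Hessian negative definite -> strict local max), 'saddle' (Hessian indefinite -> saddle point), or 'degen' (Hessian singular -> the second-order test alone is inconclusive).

Compute the Hessian H = grad^2 f:
  H = [[-4, -2], [-2, -7]]
Verify stationarity: grad f(x*) = H x* + g = (0, 0).
Eigenvalues of H: -8, -3.
Both eigenvalues < 0, so H is negative definite -> x* is a strict local max.

max


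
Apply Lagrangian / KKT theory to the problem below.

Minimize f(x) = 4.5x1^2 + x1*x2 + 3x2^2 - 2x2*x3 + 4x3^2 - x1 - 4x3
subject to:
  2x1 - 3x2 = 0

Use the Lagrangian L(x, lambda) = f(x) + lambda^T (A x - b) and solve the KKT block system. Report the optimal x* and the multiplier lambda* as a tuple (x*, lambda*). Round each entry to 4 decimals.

Form the Lagrangian:
  L(x, lambda) = (1/2) x^T Q x + c^T x + lambda^T (A x - b)
Stationarity (grad_x L = 0): Q x + c + A^T lambda = 0.
Primal feasibility: A x = b.

This gives the KKT block system:
  [ Q   A^T ] [ x     ]   [-c ]
  [ A    0  ] [ lambda ] = [ b ]

Solving the linear system:
  x*      = (0.1304, 0.087, 0.5217)
  lambda* = (-0.1304)
  f(x*)   = -1.1087

x* = (0.1304, 0.087, 0.5217), lambda* = (-0.1304)


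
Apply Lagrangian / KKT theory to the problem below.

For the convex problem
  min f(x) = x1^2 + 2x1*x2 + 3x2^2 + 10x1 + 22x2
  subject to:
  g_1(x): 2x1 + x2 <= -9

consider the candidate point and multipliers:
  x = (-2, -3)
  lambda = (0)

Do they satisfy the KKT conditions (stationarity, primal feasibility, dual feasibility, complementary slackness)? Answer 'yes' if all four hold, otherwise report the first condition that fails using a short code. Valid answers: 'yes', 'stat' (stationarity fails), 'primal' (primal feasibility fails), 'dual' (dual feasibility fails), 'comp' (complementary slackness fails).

Gradient of f: grad f(x) = Q x + c = (0, 0)
Constraint values g_i(x) = a_i^T x - b_i:
  g_1((-2, -3)) = 2
Stationarity residual: grad f(x) + sum_i lambda_i a_i = (0, 0)
  -> stationarity OK
Primal feasibility (all g_i <= 0): FAILS
Dual feasibility (all lambda_i >= 0): OK
Complementary slackness (lambda_i * g_i(x) = 0 for all i): OK

Verdict: the first failing condition is primal_feasibility -> primal.

primal


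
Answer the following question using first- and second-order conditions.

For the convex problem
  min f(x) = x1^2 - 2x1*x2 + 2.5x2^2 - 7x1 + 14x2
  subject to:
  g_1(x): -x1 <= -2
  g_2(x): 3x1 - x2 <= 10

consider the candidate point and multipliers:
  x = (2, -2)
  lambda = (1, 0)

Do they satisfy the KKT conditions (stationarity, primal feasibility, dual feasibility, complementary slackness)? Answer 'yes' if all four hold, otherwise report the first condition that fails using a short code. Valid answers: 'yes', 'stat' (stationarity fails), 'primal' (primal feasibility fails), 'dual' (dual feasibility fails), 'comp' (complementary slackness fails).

Gradient of f: grad f(x) = Q x + c = (1, 0)
Constraint values g_i(x) = a_i^T x - b_i:
  g_1((2, -2)) = 0
  g_2((2, -2)) = -2
Stationarity residual: grad f(x) + sum_i lambda_i a_i = (0, 0)
  -> stationarity OK
Primal feasibility (all g_i <= 0): OK
Dual feasibility (all lambda_i >= 0): OK
Complementary slackness (lambda_i * g_i(x) = 0 for all i): OK

Verdict: yes, KKT holds.

yes


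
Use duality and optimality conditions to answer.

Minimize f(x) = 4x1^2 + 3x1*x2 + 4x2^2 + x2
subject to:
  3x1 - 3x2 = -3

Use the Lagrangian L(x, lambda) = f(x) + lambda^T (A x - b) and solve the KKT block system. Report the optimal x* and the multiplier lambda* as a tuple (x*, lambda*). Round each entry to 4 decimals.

Form the Lagrangian:
  L(x, lambda) = (1/2) x^T Q x + c^T x + lambda^T (A x - b)
Stationarity (grad_x L = 0): Q x + c + A^T lambda = 0.
Primal feasibility: A x = b.

This gives the KKT block system:
  [ Q   A^T ] [ x     ]   [-c ]
  [ A    0  ] [ lambda ] = [ b ]

Solving the linear system:
  x*      = (-0.5455, 0.4545)
  lambda* = (1)
  f(x*)   = 1.7273

x* = (-0.5455, 0.4545), lambda* = (1)
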